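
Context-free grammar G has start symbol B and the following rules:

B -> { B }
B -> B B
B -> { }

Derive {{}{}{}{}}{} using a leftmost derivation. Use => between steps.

B=>BB=>{B}B=>{BB}B=>{BBB}B=>{{}BB}B=>{{}BBB}B=>{{}{}BB}B=>{{}{}{}B}B=>{{}{}{}{}}B=>{{}{}{}{}}{}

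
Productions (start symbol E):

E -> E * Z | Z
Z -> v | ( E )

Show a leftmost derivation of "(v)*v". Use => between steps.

E => E*Z   [E -> E * Z]
E*Z => Z*Z   [E -> Z]
Z*Z => (E)*Z   [Z -> ( E )]
(E)*Z => (Z)*Z   [E -> Z]
(Z)*Z => (v)*Z   [Z -> v]
(v)*Z => (v)*v   [Z -> v]

E=>E*Z=>Z*Z=>(E)*Z=>(Z)*Z=>(v)*Z=>(v)*v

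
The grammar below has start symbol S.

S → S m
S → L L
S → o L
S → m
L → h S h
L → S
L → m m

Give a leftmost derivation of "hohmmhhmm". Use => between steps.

S => LL   [S → L L]
LL => hShL   [L → h S h]
hShL => hoLhL   [S → o L]
hoLhL => hohShhL   [L → h S h]
hohShhL => hohSmhhL   [S → S m]
hohSmhhL => hohmmhhL   [S → m]
hohmmhhL => hohmmhhS   [L → S]
hohmmhhS => hohmmhhSm   [S → S m]
hohmmhhSm => hohmmhhmm   [S → m]

S => LL => hShL => hoLhL => hohShhL => hohSmhhL => hohmmhhL => hohmmhhS => hohmmhhSm => hohmmhhmm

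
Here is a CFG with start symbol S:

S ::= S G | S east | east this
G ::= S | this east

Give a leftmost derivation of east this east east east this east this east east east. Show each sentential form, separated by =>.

S => S east => S east east => S G east east => S G G east east => S east G G east east => S east east G G east east => S east east east G G east east => east this east east east G G east east => east this east east east this east G east east => east this east east east this east this east east east

S => S east   [S ::= S east]
S east => S east east   [S ::= S east]
S east east => S G east east   [S ::= S G]
S G east east => S G G east east   [S ::= S G]
S G G east east => S east G G east east   [S ::= S east]
S east G G east east => S east east G G east east   [S ::= S east]
S east east G G east east => S east east east G G east east   [S ::= S east]
S east east east G G east east => east this east east east G G east east   [S ::= east this]
east this east east east G G east east => east this east east east this east G east east   [G ::= this east]
east this east east east this east G east east => east this east east east this east this east east east   [G ::= this east]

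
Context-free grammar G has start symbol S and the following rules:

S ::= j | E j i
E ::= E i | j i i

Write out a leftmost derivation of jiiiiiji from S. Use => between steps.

S => Eji => Eiji => Eiiji => Eiiiji => jiiiiiji

S => Eji   [S ::= E j i]
Eji => Eiji   [E ::= E i]
Eiji => Eiiji   [E ::= E i]
Eiiji => Eiiiji   [E ::= E i]
Eiiiji => jiiiiiji   [E ::= j i i]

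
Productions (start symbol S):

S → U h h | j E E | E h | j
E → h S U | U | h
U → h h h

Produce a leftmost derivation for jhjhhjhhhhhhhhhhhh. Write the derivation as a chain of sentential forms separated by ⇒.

S ⇒ jEE ⇒ jhSUE ⇒ jhjEEUE ⇒ jhjhSUEUE ⇒ jhjhEhUEUE ⇒ jhjhhSUhUEUE ⇒ jhjhhjUhUEUE ⇒ jhjhhjhhhhUEUE ⇒ jhjhhjhhhhhhhEUE ⇒ jhjhhjhhhhhhhhUE ⇒ jhjhhjhhhhhhhhhhhE ⇒ jhjhhjhhhhhhhhhhhh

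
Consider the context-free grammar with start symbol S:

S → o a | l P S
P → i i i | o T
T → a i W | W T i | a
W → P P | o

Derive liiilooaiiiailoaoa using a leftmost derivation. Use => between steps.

S => lPS   [S → l P S]
lPS => liiiS   [P → i i i]
liiiS => liiilPS   [S → l P S]
liiilPS => liiiloTS   [P → o T]
liiiloTS => liiiloWTiS   [T → W T i]
liiiloWTiS => liiiloPPTiS   [W → P P]
liiiloPPTiS => liiilooTPTiS   [P → o T]
liiilooTPTiS => liiilooaPTiS   [T → a]
liiilooaPTiS => liiilooaiiiTiS   [P → i i i]
liiilooaiiiTiS => liiilooaiiiaiS   [T → a]
liiilooaiiiaiS => liiilooaiiiailPS   [S → l P S]
liiilooaiiiailPS => liiilooaiiiailoTS   [P → o T]
liiilooaiiiailoTS => liiilooaiiiailoaS   [T → a]
liiilooaiiiailoaS => liiilooaiiiailoaoa   [S → o a]

S => lPS => liiiS => liiilPS => liiiloTS => liiiloWTiS => liiiloPPTiS => liiilooTPTiS => liiilooaPTiS => liiilooaiiiTiS => liiilooaiiiaiS => liiilooaiiiailPS => liiilooaiiiailoTS => liiilooaiiiailoaS => liiilooaiiiailoaoa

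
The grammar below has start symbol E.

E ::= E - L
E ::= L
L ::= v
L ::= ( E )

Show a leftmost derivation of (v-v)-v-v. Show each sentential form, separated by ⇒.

E ⇒ E-L ⇒ E-L-L ⇒ L-L-L ⇒ (E)-L-L ⇒ (E-L)-L-L ⇒ (L-L)-L-L ⇒ (v-L)-L-L ⇒ (v-v)-L-L ⇒ (v-v)-v-L ⇒ (v-v)-v-v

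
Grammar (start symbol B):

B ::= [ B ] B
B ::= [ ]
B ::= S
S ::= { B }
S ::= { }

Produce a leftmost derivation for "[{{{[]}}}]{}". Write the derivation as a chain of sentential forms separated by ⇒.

B ⇒ [B]B   [B ::= [ B ] B]
[B]B ⇒ [S]B   [B ::= S]
[S]B ⇒ [{B}]B   [S ::= { B }]
[{B}]B ⇒ [{S}]B   [B ::= S]
[{S}]B ⇒ [{{B}}]B   [S ::= { B }]
[{{B}}]B ⇒ [{{S}}]B   [B ::= S]
[{{S}}]B ⇒ [{{{B}}}]B   [S ::= { B }]
[{{{B}}}]B ⇒ [{{{[]}}}]B   [B ::= [ ]]
[{{{[]}}}]B ⇒ [{{{[]}}}]S   [B ::= S]
[{{{[]}}}]S ⇒ [{{{[]}}}]{}   [S ::= { }]

B⇒[B]B⇒[S]B⇒[{B}]B⇒[{S}]B⇒[{{B}}]B⇒[{{S}}]B⇒[{{{B}}}]B⇒[{{{[]}}}]B⇒[{{{[]}}}]S⇒[{{{[]}}}]{}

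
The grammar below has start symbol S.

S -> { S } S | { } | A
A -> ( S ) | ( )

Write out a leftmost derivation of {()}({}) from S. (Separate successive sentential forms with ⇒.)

S ⇒ {S}S ⇒ {A}S ⇒ {()}S ⇒ {()}A ⇒ {()}(S) ⇒ {()}({})

S ⇒ {S}S   [S -> { S } S]
{S}S ⇒ {A}S   [S -> A]
{A}S ⇒ {()}S   [A -> ( )]
{()}S ⇒ {()}A   [S -> A]
{()}A ⇒ {()}(S)   [A -> ( S )]
{()}(S) ⇒ {()}({})   [S -> { }]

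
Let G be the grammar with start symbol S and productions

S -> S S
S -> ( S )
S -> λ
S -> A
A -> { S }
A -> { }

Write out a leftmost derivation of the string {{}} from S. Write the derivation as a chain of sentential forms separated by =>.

S => A => {S} => {A} => {{S}} => {{}}

S => A   [S -> A]
A => {S}   [A -> { S }]
{S} => {A}   [S -> A]
{A} => {{S}}   [A -> { S }]
{{S}} => {{}}   [S -> λ]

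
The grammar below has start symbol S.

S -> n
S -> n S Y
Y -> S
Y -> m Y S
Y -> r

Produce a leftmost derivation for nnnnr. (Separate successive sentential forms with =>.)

S => nSY => nnSYY => nnnYY => nnnSY => nnnnY => nnnnr

S => nSY   [S -> n S Y]
nSY => nnSYY   [S -> n S Y]
nnSYY => nnnYY   [S -> n]
nnnYY => nnnSY   [Y -> S]
nnnSY => nnnnY   [S -> n]
nnnnY => nnnnr   [Y -> r]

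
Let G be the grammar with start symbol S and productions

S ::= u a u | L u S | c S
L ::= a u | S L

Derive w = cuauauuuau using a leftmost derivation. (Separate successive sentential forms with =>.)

S=>LuS=>SLuS=>cSLuS=>cuauLuS=>cuauauuS=>cuauauuuau

S => LuS   [S ::= L u S]
LuS => SLuS   [L ::= S L]
SLuS => cSLuS   [S ::= c S]
cSLuS => cuauLuS   [S ::= u a u]
cuauLuS => cuauauuS   [L ::= a u]
cuauauuS => cuauauuuau   [S ::= u a u]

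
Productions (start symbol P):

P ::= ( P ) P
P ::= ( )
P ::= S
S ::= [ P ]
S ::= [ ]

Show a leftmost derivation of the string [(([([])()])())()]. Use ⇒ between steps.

P⇒S⇒[P]⇒[(P)P]⇒[((P)P)P]⇒[((S)P)P]⇒[(([P])P)P]⇒[(([(P)P])P)P]⇒[(([(S)P])P)P]⇒[(([([])P])P)P]⇒[(([([])()])P)P]⇒[(([([])()])())P]⇒[(([([])()])())()]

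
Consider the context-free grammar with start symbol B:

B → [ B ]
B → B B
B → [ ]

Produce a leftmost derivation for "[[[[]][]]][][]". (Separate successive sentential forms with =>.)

B=>BB=>BBB=>[B]BB=>[[B]]BB=>[[BB]]BB=>[[[B]B]]BB=>[[[[]]B]]BB=>[[[[]][]]]BB=>[[[[]][]]][]B=>[[[[]][]]][][]

B => BB   [B → B B]
BB => BBB   [B → B B]
BBB => [B]BB   [B → [ B ]]
[B]BB => [[B]]BB   [B → [ B ]]
[[B]]BB => [[BB]]BB   [B → B B]
[[BB]]BB => [[[B]B]]BB   [B → [ B ]]
[[[B]B]]BB => [[[[]]B]]BB   [B → [ ]]
[[[[]]B]]BB => [[[[]][]]]BB   [B → [ ]]
[[[[]][]]]BB => [[[[]][]]][]B   [B → [ ]]
[[[[]][]]][]B => [[[[]][]]][][]   [B → [ ]]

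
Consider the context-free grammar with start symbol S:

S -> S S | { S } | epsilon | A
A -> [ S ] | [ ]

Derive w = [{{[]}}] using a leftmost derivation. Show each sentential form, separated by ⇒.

S ⇒ A ⇒ [S] ⇒ [SS] ⇒ [{S}S] ⇒ [{SS}S] ⇒ [{SSS}S] ⇒ [{{S}SS}S] ⇒ [{{A}SS}S] ⇒ [{{[]}SS}S] ⇒ [{{[]}S}S] ⇒ [{{[]}}S] ⇒ [{{[]}}]

S ⇒ A   [S -> A]
A ⇒ [S]   [A -> [ S ]]
[S] ⇒ [SS]   [S -> S S]
[SS] ⇒ [{S}S]   [S -> { S }]
[{S}S] ⇒ [{SS}S]   [S -> S S]
[{SS}S] ⇒ [{SSS}S]   [S -> S S]
[{SSS}S] ⇒ [{{S}SS}S]   [S -> { S }]
[{{S}SS}S] ⇒ [{{A}SS}S]   [S -> A]
[{{A}SS}S] ⇒ [{{[]}SS}S]   [A -> [ ]]
[{{[]}SS}S] ⇒ [{{[]}S}S]   [S -> epsilon]
[{{[]}S}S] ⇒ [{{[]}}S]   [S -> epsilon]
[{{[]}}S] ⇒ [{{[]}}]   [S -> epsilon]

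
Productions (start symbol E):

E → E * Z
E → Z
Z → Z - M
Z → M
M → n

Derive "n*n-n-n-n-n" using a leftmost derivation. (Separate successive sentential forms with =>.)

E=>E*Z=>Z*Z=>M*Z=>n*Z=>n*Z-M=>n*Z-M-M=>n*Z-M-M-M=>n*Z-M-M-M-M=>n*M-M-M-M-M=>n*n-M-M-M-M=>n*n-n-M-M-M=>n*n-n-n-M-M=>n*n-n-n-n-M=>n*n-n-n-n-n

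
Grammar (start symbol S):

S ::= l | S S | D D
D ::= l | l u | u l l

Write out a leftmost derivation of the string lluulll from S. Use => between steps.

S => SS   [S ::= S S]
SS => lS   [S ::= l]
lS => lSS   [S ::= S S]
lSS => lDDS   [S ::= D D]
lDDS => lluDS   [D ::= l u]
lluDS => lluullS   [D ::= u l l]
lluullS => lluulll   [S ::= l]

S=>SS=>lS=>lSS=>lDDS=>lluDS=>lluullS=>lluulll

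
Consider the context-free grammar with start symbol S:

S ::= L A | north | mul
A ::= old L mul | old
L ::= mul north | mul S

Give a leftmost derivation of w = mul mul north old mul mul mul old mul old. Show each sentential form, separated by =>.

S => L A => mul S A => mul L A A => mul mul S A A => mul mul north A A => mul mul north old L mul A => mul mul north old mul S mul A => mul mul north old mul L A mul A => mul mul north old mul mul S A mul A => mul mul north old mul mul mul A mul A => mul mul north old mul mul mul old mul A => mul mul north old mul mul mul old mul old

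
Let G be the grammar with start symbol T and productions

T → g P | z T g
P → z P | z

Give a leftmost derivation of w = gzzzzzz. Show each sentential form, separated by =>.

T => gP => gzP => gzzP => gzzzP => gzzzzP => gzzzzzP => gzzzzzz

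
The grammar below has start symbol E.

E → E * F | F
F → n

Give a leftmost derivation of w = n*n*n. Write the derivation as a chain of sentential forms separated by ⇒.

E ⇒ E*F ⇒ E*F*F ⇒ F*F*F ⇒ n*F*F ⇒ n*n*F ⇒ n*n*n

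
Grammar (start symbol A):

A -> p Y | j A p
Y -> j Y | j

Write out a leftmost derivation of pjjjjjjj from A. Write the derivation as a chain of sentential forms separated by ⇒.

A⇒pY⇒pjY⇒pjjY⇒pjjjY⇒pjjjjY⇒pjjjjjY⇒pjjjjjjY⇒pjjjjjjj

A ⇒ pY   [A -> p Y]
pY ⇒ pjY   [Y -> j Y]
pjY ⇒ pjjY   [Y -> j Y]
pjjY ⇒ pjjjY   [Y -> j Y]
pjjjY ⇒ pjjjjY   [Y -> j Y]
pjjjjY ⇒ pjjjjjY   [Y -> j Y]
pjjjjjY ⇒ pjjjjjjY   [Y -> j Y]
pjjjjjjY ⇒ pjjjjjjj   [Y -> j]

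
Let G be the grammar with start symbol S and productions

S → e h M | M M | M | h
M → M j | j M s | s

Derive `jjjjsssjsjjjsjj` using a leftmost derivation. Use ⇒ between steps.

S ⇒ M   [S → M]
M ⇒ Mj   [M → M j]
Mj ⇒ Mjj   [M → M j]
Mjj ⇒ jMsjj   [M → j M s]
jMsjj ⇒ jMjsjj   [M → M j]
jMjsjj ⇒ jMjjsjj   [M → M j]
jMjjsjj ⇒ jMjjjsjj   [M → M j]
jMjjjsjj ⇒ jjMsjjjsjj   [M → j M s]
jjMsjjjsjj ⇒ jjMjsjjjsjj   [M → M j]
jjMjsjjjsjj ⇒ jjjMsjsjjjsjj   [M → j M s]
jjjMsjsjjjsjj ⇒ jjjjMssjsjjjsjj   [M → j M s]
jjjjMssjsjjjsjj ⇒ jjjjsssjsjjjsjj   [M → s]

S⇒M⇒Mj⇒Mjj⇒jMsjj⇒jMjsjj⇒jMjjsjj⇒jMjjjsjj⇒jjMsjjjsjj⇒jjMjsjjjsjj⇒jjjMsjsjjjsjj⇒jjjjMssjsjjjsjj⇒jjjjsssjsjjjsjj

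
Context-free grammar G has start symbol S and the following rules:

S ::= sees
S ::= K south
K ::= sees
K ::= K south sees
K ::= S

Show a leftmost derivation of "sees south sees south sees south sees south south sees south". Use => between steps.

S => K south => K south sees south => S south sees south => K south south sees south => K south sees south south sees south => K south sees south sees south south sees south => K south sees south sees south sees south south sees south => S south sees south sees south sees south south sees south => sees south sees south sees south sees south south sees south

S => K south   [S ::= K south]
K south => K south sees south   [K ::= K south sees]
K south sees south => S south sees south   [K ::= S]
S south sees south => K south south sees south   [S ::= K south]
K south south sees south => K south sees south south sees south   [K ::= K south sees]
K south sees south south sees south => K south sees south sees south south sees south   [K ::= K south sees]
K south sees south sees south south sees south => K south sees south sees south sees south south sees south   [K ::= K south sees]
K south sees south sees south sees south south sees south => S south sees south sees south sees south south sees south   [K ::= S]
S south sees south sees south sees south south sees south => sees south sees south sees south sees south south sees south   [S ::= sees]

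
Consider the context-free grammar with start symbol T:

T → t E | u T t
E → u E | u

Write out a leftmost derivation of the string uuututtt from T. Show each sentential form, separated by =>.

T=>uTt=>uuTtt=>uuuTttt=>uuutEttt=>uuututtt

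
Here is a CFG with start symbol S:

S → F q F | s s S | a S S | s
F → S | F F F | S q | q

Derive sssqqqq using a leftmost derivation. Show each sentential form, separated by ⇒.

S ⇒ FqF ⇒ SqF ⇒ FqFqF ⇒ SqFqF ⇒ ssSqFqF ⇒ sssqFqF ⇒ sssqqqF ⇒ sssqqqq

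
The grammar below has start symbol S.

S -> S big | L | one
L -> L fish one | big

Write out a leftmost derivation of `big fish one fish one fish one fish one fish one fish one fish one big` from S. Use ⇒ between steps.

S ⇒ S big ⇒ L big ⇒ L fish one big ⇒ L fish one fish one big ⇒ L fish one fish one fish one big ⇒ L fish one fish one fish one fish one big ⇒ L fish one fish one fish one fish one fish one big ⇒ L fish one fish one fish one fish one fish one fish one big ⇒ L fish one fish one fish one fish one fish one fish one fish one big ⇒ big fish one fish one fish one fish one fish one fish one fish one big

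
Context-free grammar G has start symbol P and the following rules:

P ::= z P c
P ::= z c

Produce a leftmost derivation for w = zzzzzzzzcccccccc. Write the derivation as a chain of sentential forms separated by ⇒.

P ⇒ zPc ⇒ zzPcc ⇒ zzzPccc ⇒ zzzzPcccc ⇒ zzzzzPccccc ⇒ zzzzzzPcccccc ⇒ zzzzzzzPccccccc ⇒ zzzzzzzzcccccccc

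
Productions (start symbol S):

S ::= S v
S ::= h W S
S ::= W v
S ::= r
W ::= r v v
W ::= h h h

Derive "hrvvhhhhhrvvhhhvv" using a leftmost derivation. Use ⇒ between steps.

S ⇒ hWS ⇒ hrvvS ⇒ hrvvhWS ⇒ hrvvhhhhS ⇒ hrvvhhhhhWS ⇒ hrvvhhhhhrvvS ⇒ hrvvhhhhhrvvSv ⇒ hrvvhhhhhrvvWvv ⇒ hrvvhhhhhrvvhhhvv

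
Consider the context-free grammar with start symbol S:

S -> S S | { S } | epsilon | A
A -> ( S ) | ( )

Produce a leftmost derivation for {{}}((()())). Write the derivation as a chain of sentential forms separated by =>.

S => SS   [S -> S S]
SS => {S}S   [S -> { S }]
{S}S => {{S}}S   [S -> { S }]
{{S}}S => {{}}S   [S -> epsilon]
{{}}S => {{}}A   [S -> A]
{{}}A => {{}}(S)   [A -> ( S )]
{{}}(S) => {{}}(A)   [S -> A]
{{}}(A) => {{}}((S))   [A -> ( S )]
{{}}((S)) => {{}}((SS))   [S -> S S]
{{}}((SS)) => {{}}((AS))   [S -> A]
{{}}((AS)) => {{}}((()S))   [A -> ( )]
{{}}((()S)) => {{}}((()A))   [S -> A]
{{}}((()A)) => {{}}((()()))   [A -> ( )]

S=>SS=>{S}S=>{{S}}S=>{{}}S=>{{}}A=>{{}}(S)=>{{}}(A)=>{{}}((S))=>{{}}((SS))=>{{}}((AS))=>{{}}((()S))=>{{}}((()A))=>{{}}((()()))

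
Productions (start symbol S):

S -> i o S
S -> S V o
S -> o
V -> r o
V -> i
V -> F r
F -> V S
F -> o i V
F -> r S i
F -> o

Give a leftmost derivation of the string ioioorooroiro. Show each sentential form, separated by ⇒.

S ⇒ SVo ⇒ ioSVo ⇒ ioioSVo ⇒ ioioSVoVo ⇒ ioiooVoVo ⇒ ioioorooVo ⇒ ioioorooFro ⇒ ioiooroorSiro ⇒ ioioorooroiro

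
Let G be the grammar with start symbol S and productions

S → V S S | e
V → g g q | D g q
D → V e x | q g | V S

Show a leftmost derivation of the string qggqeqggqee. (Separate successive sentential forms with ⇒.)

S ⇒ VSS   [S → V S S]
VSS ⇒ DgqSS   [V → D g q]
DgqSS ⇒ qggqSS   [D → q g]
qggqSS ⇒ qggqeS   [S → e]
qggqeS ⇒ qggqeVSS   [S → V S S]
qggqeVSS ⇒ qggqeDgqSS   [V → D g q]
qggqeDgqSS ⇒ qggqeqggqSS   [D → q g]
qggqeqggqSS ⇒ qggqeqggqeS   [S → e]
qggqeqggqeS ⇒ qggqeqggqee   [S → e]

S ⇒ VSS ⇒ DgqSS ⇒ qggqSS ⇒ qggqeS ⇒ qggqeVSS ⇒ qggqeDgqSS ⇒ qggqeqggqSS ⇒ qggqeqggqeS ⇒ qggqeqggqee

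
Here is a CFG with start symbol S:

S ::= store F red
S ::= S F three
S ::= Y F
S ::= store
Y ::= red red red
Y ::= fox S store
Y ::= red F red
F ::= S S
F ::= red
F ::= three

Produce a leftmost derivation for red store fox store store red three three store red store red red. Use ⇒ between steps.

S ⇒ Y F ⇒ red F red F ⇒ red S S red F ⇒ red store F red S red F ⇒ red store S S red S red F ⇒ red store S F three S red S red F ⇒ red store Y F F three S red S red F ⇒ red store fox S store F F three S red S red F ⇒ red store fox store store F F three S red S red F ⇒ red store fox store store red F three S red S red F ⇒ red store fox store store red three three S red S red F ⇒ red store fox store store red three three store red S red F ⇒ red store fox store store red three three store red store red F ⇒ red store fox store store red three three store red store red red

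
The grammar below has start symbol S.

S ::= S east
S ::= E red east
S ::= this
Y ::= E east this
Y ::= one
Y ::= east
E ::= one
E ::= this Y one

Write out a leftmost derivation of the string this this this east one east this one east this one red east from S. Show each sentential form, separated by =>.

S => E red east => this Y one red east => this E east this one red east => this this Y one east this one red east => this this E east this one east this one red east => this this this Y one east this one east this one red east => this this this east one east this one east this one red east

S => E red east   [S ::= E red east]
E red east => this Y one red east   [E ::= this Y one]
this Y one red east => this E east this one red east   [Y ::= E east this]
this E east this one red east => this this Y one east this one red east   [E ::= this Y one]
this this Y one east this one red east => this this E east this one east this one red east   [Y ::= E east this]
this this E east this one east this one red east => this this this Y one east this one east this one red east   [E ::= this Y one]
this this this Y one east this one east this one red east => this this this east one east this one east this one red east   [Y ::= east]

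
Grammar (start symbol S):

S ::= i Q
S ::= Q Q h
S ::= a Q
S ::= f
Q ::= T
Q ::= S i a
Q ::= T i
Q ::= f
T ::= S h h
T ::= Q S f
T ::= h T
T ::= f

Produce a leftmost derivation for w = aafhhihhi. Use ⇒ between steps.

S ⇒ aQ   [S ::= a Q]
aQ ⇒ aTi   [Q ::= T i]
aTi ⇒ aShhi   [T ::= S h h]
aShhi ⇒ aaQhhi   [S ::= a Q]
aaQhhi ⇒ aaTihhi   [Q ::= T i]
aaTihhi ⇒ aaShhihhi   [T ::= S h h]
aaShhihhi ⇒ aafhhihhi   [S ::= f]

S ⇒ aQ ⇒ aTi ⇒ aShhi ⇒ aaQhhi ⇒ aaTihhi ⇒ aaShhihhi ⇒ aafhhihhi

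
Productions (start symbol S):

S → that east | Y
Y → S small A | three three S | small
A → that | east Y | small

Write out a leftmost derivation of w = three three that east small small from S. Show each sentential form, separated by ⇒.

S ⇒ Y ⇒ three three S ⇒ three three Y ⇒ three three S small A ⇒ three three that east small A ⇒ three three that east small small

S ⇒ Y   [S → Y]
Y ⇒ three three S   [Y → three three S]
three three S ⇒ three three Y   [S → Y]
three three Y ⇒ three three S small A   [Y → S small A]
three three S small A ⇒ three three that east small A   [S → that east]
three three that east small A ⇒ three three that east small small   [A → small]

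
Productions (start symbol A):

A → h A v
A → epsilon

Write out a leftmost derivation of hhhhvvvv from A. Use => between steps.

A => hAv   [A → h A v]
hAv => hhAvv   [A → h A v]
hhAvv => hhhAvvv   [A → h A v]
hhhAvvv => hhhhAvvvv   [A → h A v]
hhhhAvvvv => hhhhvvvv   [A → epsilon]

A => hAv => hhAvv => hhhAvvv => hhhhAvvvv => hhhhvvvv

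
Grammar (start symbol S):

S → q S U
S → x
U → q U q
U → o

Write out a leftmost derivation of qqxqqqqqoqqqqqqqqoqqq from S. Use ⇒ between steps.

S⇒qSU⇒qqSUU⇒qqxUU⇒qqxqUqU⇒qqxqqUqqU⇒qqxqqqUqqqU⇒qqxqqqqUqqqqU⇒qqxqqqqqUqqqqqU⇒qqxqqqqqoqqqqqU⇒qqxqqqqqoqqqqqqUq⇒qqxqqqqqoqqqqqqqUqq⇒qqxqqqqqoqqqqqqqqUqqq⇒qqxqqqqqoqqqqqqqqoqqq

S ⇒ qSU   [S → q S U]
qSU ⇒ qqSUU   [S → q S U]
qqSUU ⇒ qqxUU   [S → x]
qqxUU ⇒ qqxqUqU   [U → q U q]
qqxqUqU ⇒ qqxqqUqqU   [U → q U q]
qqxqqUqqU ⇒ qqxqqqUqqqU   [U → q U q]
qqxqqqUqqqU ⇒ qqxqqqqUqqqqU   [U → q U q]
qqxqqqqUqqqqU ⇒ qqxqqqqqUqqqqqU   [U → q U q]
qqxqqqqqUqqqqqU ⇒ qqxqqqqqoqqqqqU   [U → o]
qqxqqqqqoqqqqqU ⇒ qqxqqqqqoqqqqqqUq   [U → q U q]
qqxqqqqqoqqqqqqUq ⇒ qqxqqqqqoqqqqqqqUqq   [U → q U q]
qqxqqqqqoqqqqqqqUqq ⇒ qqxqqqqqoqqqqqqqqUqqq   [U → q U q]
qqxqqqqqoqqqqqqqqUqqq ⇒ qqxqqqqqoqqqqqqqqoqqq   [U → o]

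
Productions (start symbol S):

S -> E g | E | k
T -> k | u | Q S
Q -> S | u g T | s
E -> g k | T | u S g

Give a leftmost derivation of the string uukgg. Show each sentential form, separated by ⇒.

S ⇒ E   [S -> E]
E ⇒ uSg   [E -> u S g]
uSg ⇒ uEg   [S -> E]
uEg ⇒ uuSgg   [E -> u S g]
uuSgg ⇒ uukgg   [S -> k]

S⇒E⇒uSg⇒uEg⇒uuSgg⇒uukgg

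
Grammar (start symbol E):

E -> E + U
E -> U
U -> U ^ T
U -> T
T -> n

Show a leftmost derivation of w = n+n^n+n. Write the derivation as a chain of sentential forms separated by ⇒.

E ⇒ E+U   [E -> E + U]
E+U ⇒ E+U+U   [E -> E + U]
E+U+U ⇒ U+U+U   [E -> U]
U+U+U ⇒ T+U+U   [U -> T]
T+U+U ⇒ n+U+U   [T -> n]
n+U+U ⇒ n+U^T+U   [U -> U ^ T]
n+U^T+U ⇒ n+T^T+U   [U -> T]
n+T^T+U ⇒ n+n^T+U   [T -> n]
n+n^T+U ⇒ n+n^n+U   [T -> n]
n+n^n+U ⇒ n+n^n+T   [U -> T]
n+n^n+T ⇒ n+n^n+n   [T -> n]

E ⇒ E+U ⇒ E+U+U ⇒ U+U+U ⇒ T+U+U ⇒ n+U+U ⇒ n+U^T+U ⇒ n+T^T+U ⇒ n+n^T+U ⇒ n+n^n+U ⇒ n+n^n+T ⇒ n+n^n+n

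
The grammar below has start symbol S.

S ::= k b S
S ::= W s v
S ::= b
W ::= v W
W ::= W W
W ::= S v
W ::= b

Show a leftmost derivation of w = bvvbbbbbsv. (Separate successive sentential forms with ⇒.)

S ⇒ Wsv   [S ::= W s v]
Wsv ⇒ WWsv   [W ::= W W]
WWsv ⇒ SvWsv   [W ::= S v]
SvWsv ⇒ bvWsv   [S ::= b]
bvWsv ⇒ bvWWsv   [W ::= W W]
bvWWsv ⇒ bvWWWsv   [W ::= W W]
bvWWWsv ⇒ bvvWWWsv   [W ::= v W]
bvvWWWsv ⇒ bvvbWWsv   [W ::= b]
bvvbWWsv ⇒ bvvbWWWsv   [W ::= W W]
bvvbWWWsv ⇒ bvvbWWWWsv   [W ::= W W]
bvvbWWWWsv ⇒ bvvbbWWWsv   [W ::= b]
bvvbbWWWsv ⇒ bvvbbbWWsv   [W ::= b]
bvvbbbWWsv ⇒ bvvbbbbWsv   [W ::= b]
bvvbbbbWsv ⇒ bvvbbbbbsv   [W ::= b]

S ⇒ Wsv ⇒ WWsv ⇒ SvWsv ⇒ bvWsv ⇒ bvWWsv ⇒ bvWWWsv ⇒ bvvWWWsv ⇒ bvvbWWsv ⇒ bvvbWWWsv ⇒ bvvbWWWWsv ⇒ bvvbbWWWsv ⇒ bvvbbbWWsv ⇒ bvvbbbbWsv ⇒ bvvbbbbbsv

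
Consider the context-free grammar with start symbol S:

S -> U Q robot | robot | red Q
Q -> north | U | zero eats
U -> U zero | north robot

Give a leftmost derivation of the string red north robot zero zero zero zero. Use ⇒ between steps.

S ⇒ red Q ⇒ red U ⇒ red U zero ⇒ red U zero zero ⇒ red U zero zero zero ⇒ red U zero zero zero zero ⇒ red north robot zero zero zero zero

S ⇒ red Q   [S -> red Q]
red Q ⇒ red U   [Q -> U]
red U ⇒ red U zero   [U -> U zero]
red U zero ⇒ red U zero zero   [U -> U zero]
red U zero zero ⇒ red U zero zero zero   [U -> U zero]
red U zero zero zero ⇒ red U zero zero zero zero   [U -> U zero]
red U zero zero zero zero ⇒ red north robot zero zero zero zero   [U -> north robot]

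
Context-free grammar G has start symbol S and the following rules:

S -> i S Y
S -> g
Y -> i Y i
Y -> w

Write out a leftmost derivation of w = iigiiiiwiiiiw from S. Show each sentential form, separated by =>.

S=>iSY=>iiSYY=>iigYY=>iigiYiY=>iigiiYiiY=>iigiiiYiiiY=>iigiiiiYiiiiY=>iigiiiiwiiiiY=>iigiiiiwiiiiw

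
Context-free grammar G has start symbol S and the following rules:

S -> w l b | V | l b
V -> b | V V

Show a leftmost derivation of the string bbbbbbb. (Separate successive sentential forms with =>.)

S => V   [S -> V]
V => VV   [V -> V V]
VV => VVV   [V -> V V]
VVV => bVV   [V -> b]
bVV => bbV   [V -> b]
bbV => bbVV   [V -> V V]
bbVV => bbVVV   [V -> V V]
bbVVV => bbVVVV   [V -> V V]
bbVVVV => bbVVVVV   [V -> V V]
bbVVVVV => bbbVVVV   [V -> b]
bbbVVVV => bbbbVVV   [V -> b]
bbbbVVV => bbbbbVV   [V -> b]
bbbbbVV => bbbbbbV   [V -> b]
bbbbbbV => bbbbbbb   [V -> b]

S => V => VV => VVV => bVV => bbV => bbVV => bbVVV => bbVVVV => bbVVVVV => bbbVVVV => bbbbVVV => bbbbbVV => bbbbbbV => bbbbbbb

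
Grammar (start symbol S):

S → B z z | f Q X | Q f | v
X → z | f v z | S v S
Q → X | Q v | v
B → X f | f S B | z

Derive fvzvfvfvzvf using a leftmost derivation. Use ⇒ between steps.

S ⇒ Qf   [S → Q f]
Qf ⇒ Qvf   [Q → Q v]
Qvf ⇒ Xvf   [Q → X]
Xvf ⇒ SvSvf   [X → S v S]
SvSvf ⇒ fQXvSvf   [S → f Q X]
fQXvSvf ⇒ fvXvSvf   [Q → v]
fvXvSvf ⇒ fvzvSvf   [X → z]
fvzvSvf ⇒ fvzvfQXvf   [S → f Q X]
fvzvfQXvf ⇒ fvzvfvXvf   [Q → v]
fvzvfvXvf ⇒ fvzvfvfvzvf   [X → f v z]

S ⇒ Qf ⇒ Qvf ⇒ Xvf ⇒ SvSvf ⇒ fQXvSvf ⇒ fvXvSvf ⇒ fvzvSvf ⇒ fvzvfQXvf ⇒ fvzvfvXvf ⇒ fvzvfvfvzvf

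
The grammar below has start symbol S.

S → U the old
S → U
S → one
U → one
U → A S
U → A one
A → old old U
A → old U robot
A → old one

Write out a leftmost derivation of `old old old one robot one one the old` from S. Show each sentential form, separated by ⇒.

S ⇒ U the old ⇒ A S the old ⇒ old old U S the old ⇒ old old A one S the old ⇒ old old old U robot one S the old ⇒ old old old one robot one S the old ⇒ old old old one robot one one the old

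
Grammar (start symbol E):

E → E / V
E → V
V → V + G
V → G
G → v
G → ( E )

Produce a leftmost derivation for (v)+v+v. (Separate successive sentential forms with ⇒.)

E⇒V⇒V+G⇒V+G+G⇒G+G+G⇒(E)+G+G⇒(V)+G+G⇒(G)+G+G⇒(v)+G+G⇒(v)+v+G⇒(v)+v+v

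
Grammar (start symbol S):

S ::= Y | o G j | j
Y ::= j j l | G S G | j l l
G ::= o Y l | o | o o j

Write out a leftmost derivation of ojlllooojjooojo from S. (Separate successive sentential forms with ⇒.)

S ⇒ Y ⇒ GSG ⇒ oYlSG ⇒ ojlllSG ⇒ ojlllYG ⇒ ojlllGSGG ⇒ ojllloSGG ⇒ ojllloYGG ⇒ ojllloGSGGG ⇒ ojlllooojSGGG ⇒ ojlllooojjGGG ⇒ ojlllooojjoGG ⇒ ojlllooojjooojG ⇒ ojlllooojjooojo

S ⇒ Y   [S ::= Y]
Y ⇒ GSG   [Y ::= G S G]
GSG ⇒ oYlSG   [G ::= o Y l]
oYlSG ⇒ ojlllSG   [Y ::= j l l]
ojlllSG ⇒ ojlllYG   [S ::= Y]
ojlllYG ⇒ ojlllGSGG   [Y ::= G S G]
ojlllGSGG ⇒ ojllloSGG   [G ::= o]
ojllloSGG ⇒ ojllloYGG   [S ::= Y]
ojllloYGG ⇒ ojllloGSGGG   [Y ::= G S G]
ojllloGSGGG ⇒ ojlllooojSGGG   [G ::= o o j]
ojlllooojSGGG ⇒ ojlllooojjGGG   [S ::= j]
ojlllooojjGGG ⇒ ojlllooojjoGG   [G ::= o]
ojlllooojjoGG ⇒ ojlllooojjooojG   [G ::= o o j]
ojlllooojjooojG ⇒ ojlllooojjooojo   [G ::= o]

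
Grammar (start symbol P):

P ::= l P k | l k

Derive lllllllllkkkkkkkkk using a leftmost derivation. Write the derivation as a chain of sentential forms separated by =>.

P => lPk   [P ::= l P k]
lPk => llPkk   [P ::= l P k]
llPkk => lllPkkk   [P ::= l P k]
lllPkkk => llllPkkkk   [P ::= l P k]
llllPkkkk => lllllPkkkkk   [P ::= l P k]
lllllPkkkkk => llllllPkkkkkk   [P ::= l P k]
llllllPkkkkkk => lllllllPkkkkkkk   [P ::= l P k]
lllllllPkkkkkkk => llllllllPkkkkkkkk   [P ::= l P k]
llllllllPkkkkkkkk => lllllllllkkkkkkkkk   [P ::= l k]

P=>lPk=>llPkk=>lllPkkk=>llllPkkkk=>lllllPkkkkk=>llllllPkkkkkk=>lllllllPkkkkkkk=>llllllllPkkkkkkkk=>lllllllllkkkkkkkkk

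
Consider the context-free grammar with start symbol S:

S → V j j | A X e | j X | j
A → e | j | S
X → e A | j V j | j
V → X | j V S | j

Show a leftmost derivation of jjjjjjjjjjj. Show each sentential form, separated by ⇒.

S ⇒ Vjj ⇒ jVSjj ⇒ jjVSSjj ⇒ jjXSSjj ⇒ jjjVjSSjj ⇒ jjjjjSSjj ⇒ jjjjjVjjSjj ⇒ jjjjjjjjSjj ⇒ jjjjjjjjjjj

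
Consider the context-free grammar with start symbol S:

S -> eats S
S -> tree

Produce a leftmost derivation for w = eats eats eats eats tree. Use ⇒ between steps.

S ⇒ eats S ⇒ eats eats S ⇒ eats eats eats S ⇒ eats eats eats eats S ⇒ eats eats eats eats tree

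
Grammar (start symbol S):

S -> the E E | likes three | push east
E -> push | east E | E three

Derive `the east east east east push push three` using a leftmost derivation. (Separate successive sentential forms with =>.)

S => the E E   [S -> the E E]
the E E => the east E E   [E -> east E]
the east E E => the east east E E   [E -> east E]
the east east E E => the east east east E E   [E -> east E]
the east east east E E => the east east east east E E   [E -> east E]
the east east east east E E => the east east east east push E   [E -> push]
the east east east east push E => the east east east east push E three   [E -> E three]
the east east east east push E three => the east east east east push push three   [E -> push]

S => the E E => the east E E => the east east E E => the east east east E E => the east east east east E E => the east east east east push E => the east east east east push E three => the east east east east push push three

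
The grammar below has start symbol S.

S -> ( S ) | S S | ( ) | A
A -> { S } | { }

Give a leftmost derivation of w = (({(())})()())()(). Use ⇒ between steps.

S ⇒ SS   [S -> S S]
SS ⇒ SSS   [S -> S S]
SSS ⇒ (S)SS   [S -> ( S )]
(S)SS ⇒ (SS)SS   [S -> S S]
(SS)SS ⇒ ((S)S)SS   [S -> ( S )]
((S)S)SS ⇒ ((A)S)SS   [S -> A]
((A)S)SS ⇒ (({S})S)SS   [A -> { S }]
(({S})S)SS ⇒ (({(S)})S)SS   [S -> ( S )]
(({(S)})S)SS ⇒ (({(())})S)SS   [S -> ( )]
(({(())})S)SS ⇒ (({(())})SS)SS   [S -> S S]
(({(())})SS)SS ⇒ (({(())})()S)SS   [S -> ( )]
(({(())})()S)SS ⇒ (({(())})()())SS   [S -> ( )]
(({(())})()())SS ⇒ (({(())})()())()S   [S -> ( )]
(({(())})()())()S ⇒ (({(())})()())()()   [S -> ( )]

S ⇒ SS ⇒ SSS ⇒ (S)SS ⇒ (SS)SS ⇒ ((S)S)SS ⇒ ((A)S)SS ⇒ (({S})S)SS ⇒ (({(S)})S)SS ⇒ (({(())})S)SS ⇒ (({(())})SS)SS ⇒ (({(())})()S)SS ⇒ (({(())})()())SS ⇒ (({(())})()())()S ⇒ (({(())})()())()()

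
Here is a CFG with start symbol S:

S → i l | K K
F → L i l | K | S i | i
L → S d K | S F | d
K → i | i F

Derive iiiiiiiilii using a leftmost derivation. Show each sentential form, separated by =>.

S => KK   [S → K K]
KK => iFK   [K → i F]
iFK => iSiK   [F → S i]
iSiK => iKKiK   [S → K K]
iKKiK => iiKiK   [K → i]
iiKiK => iiiFiK   [K → i F]
iiiFiK => iiiLiliK   [F → L i l]
iiiLiliK => iiiSFiliK   [L → S F]
iiiSFiliK => iiiKKFiliK   [S → K K]
iiiKKFiliK => iiiiFKFiliK   [K → i F]
iiiiFKFiliK => iiiiiKFiliK   [F → i]
iiiiiKFiliK => iiiiiiFiliK   [K → i]
iiiiiiFiliK => iiiiiiiiliK   [F → i]
iiiiiiiiliK => iiiiiiiilii   [K → i]

S => KK => iFK => iSiK => iKKiK => iiKiK => iiiFiK => iiiLiliK => iiiSFiliK => iiiKKFiliK => iiiiFKFiliK => iiiiiKFiliK => iiiiiiFiliK => iiiiiiiiliK => iiiiiiiilii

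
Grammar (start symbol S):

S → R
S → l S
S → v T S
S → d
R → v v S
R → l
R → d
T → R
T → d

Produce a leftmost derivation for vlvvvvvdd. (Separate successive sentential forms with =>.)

S => vTS => vRS => vlS => vlvTS => vlvRS => vlvvvSS => vlvvvRS => vlvvvvvSS => vlvvvvvdS => vlvvvvvdd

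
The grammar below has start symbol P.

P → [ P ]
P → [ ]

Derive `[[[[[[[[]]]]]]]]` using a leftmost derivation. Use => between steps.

P=>[P]=>[[P]]=>[[[P]]]=>[[[[P]]]]=>[[[[[P]]]]]=>[[[[[[P]]]]]]=>[[[[[[[P]]]]]]]=>[[[[[[[[]]]]]]]]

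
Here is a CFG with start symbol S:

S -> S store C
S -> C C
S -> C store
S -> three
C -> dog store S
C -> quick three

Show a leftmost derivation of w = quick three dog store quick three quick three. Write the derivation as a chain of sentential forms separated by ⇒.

S ⇒ C C ⇒ quick three C ⇒ quick three dog store S ⇒ quick three dog store C C ⇒ quick three dog store quick three C ⇒ quick three dog store quick three quick three

S ⇒ C C   [S -> C C]
C C ⇒ quick three C   [C -> quick three]
quick three C ⇒ quick three dog store S   [C -> dog store S]
quick three dog store S ⇒ quick three dog store C C   [S -> C C]
quick three dog store C C ⇒ quick three dog store quick three C   [C -> quick three]
quick three dog store quick three C ⇒ quick three dog store quick three quick three   [C -> quick three]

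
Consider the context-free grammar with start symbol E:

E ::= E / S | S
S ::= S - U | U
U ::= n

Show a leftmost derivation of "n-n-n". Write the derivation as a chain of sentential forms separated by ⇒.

E⇒S⇒S-U⇒S-U-U⇒U-U-U⇒n-U-U⇒n-n-U⇒n-n-n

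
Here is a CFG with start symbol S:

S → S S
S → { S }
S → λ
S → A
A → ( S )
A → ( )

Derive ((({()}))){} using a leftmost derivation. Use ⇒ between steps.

S ⇒ SS   [S → S S]
SS ⇒ AS   [S → A]
AS ⇒ (S)S   [A → ( S )]
(S)S ⇒ (A)S   [S → A]
(A)S ⇒ ((S))S   [A → ( S )]
((S))S ⇒ ((A))S   [S → A]
((A))S ⇒ (((S)))S   [A → ( S )]
(((S)))S ⇒ ((({S})))S   [S → { S }]
((({S})))S ⇒ ((({A})))S   [S → A]
((({A})))S ⇒ ((({()})))S   [A → ( )]
((({()})))S ⇒ ((({()}))){S}   [S → { S }]
((({()}))){S} ⇒ ((({()}))){}   [S → λ]

S⇒SS⇒AS⇒(S)S⇒(A)S⇒((S))S⇒((A))S⇒(((S)))S⇒((({S})))S⇒((({A})))S⇒((({()})))S⇒((({()}))){S}⇒((({()}))){}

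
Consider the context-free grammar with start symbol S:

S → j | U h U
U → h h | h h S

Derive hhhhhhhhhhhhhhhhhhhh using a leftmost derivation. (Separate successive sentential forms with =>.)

S => UhU => hhhU => hhhhhS => hhhhhUhU => hhhhhhhShU => hhhhhhhUhUhU => hhhhhhhhhShUhU => hhhhhhhhhUhUhUhU => hhhhhhhhhhhhUhUhU => hhhhhhhhhhhhhhhUhU => hhhhhhhhhhhhhhhhhhU => hhhhhhhhhhhhhhhhhhhh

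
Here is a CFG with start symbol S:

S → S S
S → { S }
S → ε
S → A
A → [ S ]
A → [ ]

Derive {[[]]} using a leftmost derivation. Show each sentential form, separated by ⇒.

S ⇒ {S} ⇒ {A} ⇒ {[S]} ⇒ {[A]} ⇒ {[[S]]} ⇒ {[[]]}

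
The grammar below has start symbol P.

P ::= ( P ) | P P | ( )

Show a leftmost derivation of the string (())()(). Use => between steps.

P=>PP=>PPP=>(P)PP=>(())PP=>(())()P=>(())()()

P => PP   [P ::= P P]
PP => PPP   [P ::= P P]
PPP => (P)PP   [P ::= ( P )]
(P)PP => (())PP   [P ::= ( )]
(())PP => (())()P   [P ::= ( )]
(())()P => (())()()   [P ::= ( )]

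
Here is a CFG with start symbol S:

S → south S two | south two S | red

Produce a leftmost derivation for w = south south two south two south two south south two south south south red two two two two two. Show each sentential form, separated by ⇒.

S ⇒ south S two   [S → south S two]
south S two ⇒ south south two S two   [S → south two S]
south south two S two ⇒ south south two south two S two   [S → south two S]
south south two south two S two ⇒ south south two south two south two S two   [S → south two S]
south south two south two south two S two ⇒ south south two south two south two south S two two   [S → south S two]
south south two south two south two south S two two ⇒ south south two south two south two south south two S two two   [S → south two S]
south south two south two south two south south two S two two ⇒ south south two south two south two south south two south S two two two   [S → south S two]
south south two south two south two south south two south S two two two ⇒ south south two south two south two south south two south south S two two two two   [S → south S two]
south south two south two south two south south two south south S two two two two ⇒ south south two south two south two south south two south south south S two two two two two   [S → south S two]
south south two south two south two south south two south south south S two two two two two ⇒ south south two south two south two south south two south south south red two two two two two   [S → red]

S ⇒ south S two ⇒ south south two S two ⇒ south south two south two S two ⇒ south south two south two south two S two ⇒ south south two south two south two south S two two ⇒ south south two south two south two south south two S two two ⇒ south south two south two south two south south two south S two two two ⇒ south south two south two south two south south two south south S two two two two ⇒ south south two south two south two south south two south south south S two two two two two ⇒ south south two south two south two south south two south south south red two two two two two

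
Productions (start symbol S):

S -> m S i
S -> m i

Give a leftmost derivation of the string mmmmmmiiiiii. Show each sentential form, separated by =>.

S => mSi => mmSii => mmmSiii => mmmmSiiii => mmmmmSiiiii => mmmmmmiiiiii

S => mSi   [S -> m S i]
mSi => mmSii   [S -> m S i]
mmSii => mmmSiii   [S -> m S i]
mmmSiii => mmmmSiiii   [S -> m S i]
mmmmSiiii => mmmmmSiiiii   [S -> m S i]
mmmmmSiiiii => mmmmmmiiiiii   [S -> m i]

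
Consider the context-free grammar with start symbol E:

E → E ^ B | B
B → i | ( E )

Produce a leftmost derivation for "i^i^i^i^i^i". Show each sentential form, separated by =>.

E=>E^B=>E^B^B=>E^B^B^B=>E^B^B^B^B=>E^B^B^B^B^B=>B^B^B^B^B^B=>i^B^B^B^B^B=>i^i^B^B^B^B=>i^i^i^B^B^B=>i^i^i^i^B^B=>i^i^i^i^i^B=>i^i^i^i^i^i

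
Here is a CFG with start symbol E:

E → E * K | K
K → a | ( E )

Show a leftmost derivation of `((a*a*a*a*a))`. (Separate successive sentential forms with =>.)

E=>K=>(E)=>(K)=>((E))=>((E*K))=>((E*K*K))=>((E*K*K*K))=>((E*K*K*K*K))=>((K*K*K*K*K))=>((a*K*K*K*K))=>((a*a*K*K*K))=>((a*a*a*K*K))=>((a*a*a*a*K))=>((a*a*a*a*a))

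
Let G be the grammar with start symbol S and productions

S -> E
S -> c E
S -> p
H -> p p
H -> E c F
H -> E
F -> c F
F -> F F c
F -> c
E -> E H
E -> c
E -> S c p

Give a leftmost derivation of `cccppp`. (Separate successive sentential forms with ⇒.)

S ⇒ cE ⇒ cEH ⇒ cScpH ⇒ cEcpH ⇒ cccpH ⇒ cccppp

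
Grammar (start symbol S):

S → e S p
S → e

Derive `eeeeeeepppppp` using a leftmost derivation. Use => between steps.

S => eSp => eeSpp => eeeSppp => eeeeSpppp => eeeeeSppppp => eeeeeeSpppppp => eeeeeeepppppp

S => eSp   [S → e S p]
eSp => eeSpp   [S → e S p]
eeSpp => eeeSppp   [S → e S p]
eeeSppp => eeeeSpppp   [S → e S p]
eeeeSpppp => eeeeeSppppp   [S → e S p]
eeeeeSppppp => eeeeeeSpppppp   [S → e S p]
eeeeeeSpppppp => eeeeeeepppppp   [S → e]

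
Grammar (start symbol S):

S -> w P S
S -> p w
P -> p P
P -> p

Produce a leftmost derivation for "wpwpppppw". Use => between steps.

S=>wPS=>wpS=>wpwPS=>wpwpPS=>wpwppPS=>wpwpppPS=>wpwppppS=>wpwpppppw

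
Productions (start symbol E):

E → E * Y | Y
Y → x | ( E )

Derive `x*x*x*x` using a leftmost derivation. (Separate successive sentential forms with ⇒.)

E ⇒ E*Y ⇒ E*Y*Y ⇒ E*Y*Y*Y ⇒ Y*Y*Y*Y ⇒ x*Y*Y*Y ⇒ x*x*Y*Y ⇒ x*x*x*Y ⇒ x*x*x*x

E ⇒ E*Y   [E → E * Y]
E*Y ⇒ E*Y*Y   [E → E * Y]
E*Y*Y ⇒ E*Y*Y*Y   [E → E * Y]
E*Y*Y*Y ⇒ Y*Y*Y*Y   [E → Y]
Y*Y*Y*Y ⇒ x*Y*Y*Y   [Y → x]
x*Y*Y*Y ⇒ x*x*Y*Y   [Y → x]
x*x*Y*Y ⇒ x*x*x*Y   [Y → x]
x*x*x*Y ⇒ x*x*x*x   [Y → x]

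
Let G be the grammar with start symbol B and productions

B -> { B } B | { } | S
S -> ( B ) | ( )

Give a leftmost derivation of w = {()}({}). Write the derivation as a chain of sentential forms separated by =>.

B=>{B}B=>{S}B=>{()}B=>{()}S=>{()}(B)=>{()}({})

B => {B}B   [B -> { B } B]
{B}B => {S}B   [B -> S]
{S}B => {()}B   [S -> ( )]
{()}B => {()}S   [B -> S]
{()}S => {()}(B)   [S -> ( B )]
{()}(B) => {()}({})   [B -> { }]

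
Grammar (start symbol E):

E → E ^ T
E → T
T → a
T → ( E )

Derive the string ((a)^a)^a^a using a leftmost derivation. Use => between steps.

E => E^T   [E → E ^ T]
E^T => E^T^T   [E → E ^ T]
E^T^T => T^T^T   [E → T]
T^T^T => (E)^T^T   [T → ( E )]
(E)^T^T => (E^T)^T^T   [E → E ^ T]
(E^T)^T^T => (T^T)^T^T   [E → T]
(T^T)^T^T => ((E)^T)^T^T   [T → ( E )]
((E)^T)^T^T => ((T)^T)^T^T   [E → T]
((T)^T)^T^T => ((a)^T)^T^T   [T → a]
((a)^T)^T^T => ((a)^a)^T^T   [T → a]
((a)^a)^T^T => ((a)^a)^a^T   [T → a]
((a)^a)^a^T => ((a)^a)^a^a   [T → a]

E => E^T => E^T^T => T^T^T => (E)^T^T => (E^T)^T^T => (T^T)^T^T => ((E)^T)^T^T => ((T)^T)^T^T => ((a)^T)^T^T => ((a)^a)^T^T => ((a)^a)^a^T => ((a)^a)^a^a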